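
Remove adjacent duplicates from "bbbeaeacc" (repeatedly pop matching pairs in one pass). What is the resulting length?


Input: bbbeaeacc
Stack-based adjacent duplicate removal:
  Read 'b': push. Stack: b
  Read 'b': matches stack top 'b' => pop. Stack: (empty)
  Read 'b': push. Stack: b
  Read 'e': push. Stack: be
  Read 'a': push. Stack: bea
  Read 'e': push. Stack: beae
  Read 'a': push. Stack: beaea
  Read 'c': push. Stack: beaeac
  Read 'c': matches stack top 'c' => pop. Stack: beaea
Final stack: "beaea" (length 5)

5


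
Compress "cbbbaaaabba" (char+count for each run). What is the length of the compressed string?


Input: cbbbaaaabba
Runs:
  'c' x 1 => "c1"
  'b' x 3 => "b3"
  'a' x 4 => "a4"
  'b' x 2 => "b2"
  'a' x 1 => "a1"
Compressed: "c1b3a4b2a1"
Compressed length: 10

10


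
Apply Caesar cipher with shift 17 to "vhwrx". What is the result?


Caesar cipher: shift "vhwrx" by 17
  'v' (pos 21) + 17 = pos 12 = 'm'
  'h' (pos 7) + 17 = pos 24 = 'y'
  'w' (pos 22) + 17 = pos 13 = 'n'
  'r' (pos 17) + 17 = pos 8 = 'i'
  'x' (pos 23) + 17 = pos 14 = 'o'
Result: mynio

mynio


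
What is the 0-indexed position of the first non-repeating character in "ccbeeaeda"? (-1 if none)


Input: ccbeeaeda
Character frequencies:
  'a': 2
  'b': 1
  'c': 2
  'd': 1
  'e': 3
Scanning left to right for freq == 1:
  Position 0 ('c'): freq=2, skip
  Position 1 ('c'): freq=2, skip
  Position 2 ('b'): unique! => answer = 2

2


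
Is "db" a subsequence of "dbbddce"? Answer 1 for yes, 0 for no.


Check if "db" is a subsequence of "dbbddce"
Greedy scan:
  Position 0 ('d'): matches sub[0] = 'd'
  Position 1 ('b'): matches sub[1] = 'b'
  Position 2 ('b'): no match needed
  Position 3 ('d'): no match needed
  Position 4 ('d'): no match needed
  Position 5 ('c'): no match needed
  Position 6 ('e'): no match needed
All 2 characters matched => is a subsequence

1


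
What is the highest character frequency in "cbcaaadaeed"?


Input: cbcaaadaeed
Character counts:
  'a': 4
  'b': 1
  'c': 2
  'd': 2
  'e': 2
Maximum frequency: 4

4


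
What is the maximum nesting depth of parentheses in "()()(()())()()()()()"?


Input: "()()(()())()()()()()"
Tracking depth:
  Position 0 '(': depth becomes 1
  Position 1 ')': depth becomes 0
  Position 2 '(': depth becomes 1
  Position 3 ')': depth becomes 0
  Position 4 '(': depth becomes 1
  Position 5 '(': depth becomes 2
  Position 6 ')': depth becomes 1
  Position 7 '(': depth becomes 2
  Position 8 ')': depth becomes 1
  Position 9 ')': depth becomes 0
  Position 10 '(': depth becomes 1
  Position 11 ')': depth becomes 0
  Position 12 '(': depth becomes 1
  Position 13 ')': depth becomes 0
  Position 14 '(': depth becomes 1
  Position 15 ')': depth becomes 0
  Position 16 '(': depth becomes 1
  Position 17 ')': depth becomes 0
  Position 18 '(': depth becomes 1
  Position 19 ')': depth becomes 0
Maximum depth reached: 2

2


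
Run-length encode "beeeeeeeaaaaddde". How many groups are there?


Input: beeeeeeeaaaaddde
Scanning for consecutive runs:
  Group 1: 'b' x 1 (positions 0-0)
  Group 2: 'e' x 7 (positions 1-7)
  Group 3: 'a' x 4 (positions 8-11)
  Group 4: 'd' x 3 (positions 12-14)
  Group 5: 'e' x 1 (positions 15-15)
Total groups: 5

5


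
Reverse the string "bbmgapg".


Input: bbmgapg
Reading characters right to left:
  Position 6: 'g'
  Position 5: 'p'
  Position 4: 'a'
  Position 3: 'g'
  Position 2: 'm'
  Position 1: 'b'
  Position 0: 'b'
Reversed: gpagmbb

gpagmbb


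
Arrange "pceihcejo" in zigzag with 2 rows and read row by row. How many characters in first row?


Zigzag "pceihcejo" into 2 rows:
Placing characters:
  'p' => row 0
  'c' => row 1
  'e' => row 0
  'i' => row 1
  'h' => row 0
  'c' => row 1
  'e' => row 0
  'j' => row 1
  'o' => row 0
Rows:
  Row 0: "peheo"
  Row 1: "cicj"
First row length: 5

5


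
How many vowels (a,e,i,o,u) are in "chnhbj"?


Input: chnhbj
Checking each character:
  'c' at position 0: consonant
  'h' at position 1: consonant
  'n' at position 2: consonant
  'h' at position 3: consonant
  'b' at position 4: consonant
  'j' at position 5: consonant
Total vowels: 0

0


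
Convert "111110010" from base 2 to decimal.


Input: "111110010" in base 2
Positional expansion:
  Digit '1' (value 1) x 2^8 = 256
  Digit '1' (value 1) x 2^7 = 128
  Digit '1' (value 1) x 2^6 = 64
  Digit '1' (value 1) x 2^5 = 32
  Digit '1' (value 1) x 2^4 = 16
  Digit '0' (value 0) x 2^3 = 0
  Digit '0' (value 0) x 2^2 = 0
  Digit '1' (value 1) x 2^1 = 2
  Digit '0' (value 0) x 2^0 = 0
Sum = 498

498


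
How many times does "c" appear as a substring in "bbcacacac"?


Searching for "c" in "bbcacacac"
Scanning each position:
  Position 0: "b" => no
  Position 1: "b" => no
  Position 2: "c" => MATCH
  Position 3: "a" => no
  Position 4: "c" => MATCH
  Position 5: "a" => no
  Position 6: "c" => MATCH
  Position 7: "a" => no
  Position 8: "c" => MATCH
Total occurrences: 4

4


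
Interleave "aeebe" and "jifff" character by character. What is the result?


Interleaving "aeebe" and "jifff":
  Position 0: 'a' from first, 'j' from second => "aj"
  Position 1: 'e' from first, 'i' from second => "ei"
  Position 2: 'e' from first, 'f' from second => "ef"
  Position 3: 'b' from first, 'f' from second => "bf"
  Position 4: 'e' from first, 'f' from second => "ef"
Result: ajeiefbfef

ajeiefbfef


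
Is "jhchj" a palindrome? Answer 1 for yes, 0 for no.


Input: jhchj
Reversed: jhchj
  Compare pos 0 ('j') with pos 4 ('j'): match
  Compare pos 1 ('h') with pos 3 ('h'): match
Result: palindrome

1


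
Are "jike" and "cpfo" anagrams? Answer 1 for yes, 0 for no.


Strings: "jike", "cpfo"
Sorted first:  eijk
Sorted second: cfop
Differ at position 0: 'e' vs 'c' => not anagrams

0


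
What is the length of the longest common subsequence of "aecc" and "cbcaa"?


LCS of "aecc" and "cbcaa"
DP table:
           c    b    c    a    a
      0    0    0    0    0    0
  a   0    0    0    0    1    1
  e   0    0    0    0    1    1
  c   0    1    1    1    1    1
  c   0    1    1    2    2    2
LCS length = dp[4][5] = 2

2


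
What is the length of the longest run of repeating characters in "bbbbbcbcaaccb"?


Input: "bbbbbcbcaaccb"
Scanning for longest run:
  Position 1 ('b'): continues run of 'b', length=2
  Position 2 ('b'): continues run of 'b', length=3
  Position 3 ('b'): continues run of 'b', length=4
  Position 4 ('b'): continues run of 'b', length=5
  Position 5 ('c'): new char, reset run to 1
  Position 6 ('b'): new char, reset run to 1
  Position 7 ('c'): new char, reset run to 1
  Position 8 ('a'): new char, reset run to 1
  Position 9 ('a'): continues run of 'a', length=2
  Position 10 ('c'): new char, reset run to 1
  Position 11 ('c'): continues run of 'c', length=2
  Position 12 ('b'): new char, reset run to 1
Longest run: 'b' with length 5

5


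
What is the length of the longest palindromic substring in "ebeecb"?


Input: "ebeecb"
Checking substrings for palindromes:
  [0:3] "ebe" (len 3) => palindrome
  [2:4] "ee" (len 2) => palindrome
Longest palindromic substring: "ebe" with length 3

3


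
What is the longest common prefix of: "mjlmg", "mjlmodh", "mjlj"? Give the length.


Words: mjlmg, mjlmodh, mjlj
  Position 0: all 'm' => match
  Position 1: all 'j' => match
  Position 2: all 'l' => match
  Position 3: ('m', 'm', 'j') => mismatch, stop
LCP = "mjl" (length 3)

3


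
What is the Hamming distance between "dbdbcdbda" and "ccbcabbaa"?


Comparing "dbdbcdbda" and "ccbcabbaa" position by position:
  Position 0: 'd' vs 'c' => differ
  Position 1: 'b' vs 'c' => differ
  Position 2: 'd' vs 'b' => differ
  Position 3: 'b' vs 'c' => differ
  Position 4: 'c' vs 'a' => differ
  Position 5: 'd' vs 'b' => differ
  Position 6: 'b' vs 'b' => same
  Position 7: 'd' vs 'a' => differ
  Position 8: 'a' vs 'a' => same
Total differences (Hamming distance): 7

7


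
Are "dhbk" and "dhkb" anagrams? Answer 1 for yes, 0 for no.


Strings: "dhbk", "dhkb"
Sorted first:  bdhk
Sorted second: bdhk
Sorted forms match => anagrams

1


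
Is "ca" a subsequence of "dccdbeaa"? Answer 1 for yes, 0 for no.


Check if "ca" is a subsequence of "dccdbeaa"
Greedy scan:
  Position 0 ('d'): no match needed
  Position 1 ('c'): matches sub[0] = 'c'
  Position 2 ('c'): no match needed
  Position 3 ('d'): no match needed
  Position 4 ('b'): no match needed
  Position 5 ('e'): no match needed
  Position 6 ('a'): matches sub[1] = 'a'
  Position 7 ('a'): no match needed
All 2 characters matched => is a subsequence

1


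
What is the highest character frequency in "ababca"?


Input: ababca
Character counts:
  'a': 3
  'b': 2
  'c': 1
Maximum frequency: 3

3


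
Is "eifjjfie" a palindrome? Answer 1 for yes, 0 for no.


Input: eifjjfie
Reversed: eifjjfie
  Compare pos 0 ('e') with pos 7 ('e'): match
  Compare pos 1 ('i') with pos 6 ('i'): match
  Compare pos 2 ('f') with pos 5 ('f'): match
  Compare pos 3 ('j') with pos 4 ('j'): match
Result: palindrome

1


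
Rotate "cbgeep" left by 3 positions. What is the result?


Input: "cbgeep", rotate left by 3
First 3 characters: "cbg"
Remaining characters: "eep"
Concatenate remaining + first: "eep" + "cbg" = "eepcbg"

eepcbg


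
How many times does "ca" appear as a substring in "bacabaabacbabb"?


Searching for "ca" in "bacabaabacbabb"
Scanning each position:
  Position 0: "ba" => no
  Position 1: "ac" => no
  Position 2: "ca" => MATCH
  Position 3: "ab" => no
  Position 4: "ba" => no
  Position 5: "aa" => no
  Position 6: "ab" => no
  Position 7: "ba" => no
  Position 8: "ac" => no
  Position 9: "cb" => no
  Position 10: "ba" => no
  Position 11: "ab" => no
  Position 12: "bb" => no
Total occurrences: 1

1


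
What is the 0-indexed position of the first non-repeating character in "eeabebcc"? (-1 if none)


Input: eeabebcc
Character frequencies:
  'a': 1
  'b': 2
  'c': 2
  'e': 3
Scanning left to right for freq == 1:
  Position 0 ('e'): freq=3, skip
  Position 1 ('e'): freq=3, skip
  Position 2 ('a'): unique! => answer = 2

2


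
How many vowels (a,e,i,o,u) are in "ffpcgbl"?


Input: ffpcgbl
Checking each character:
  'f' at position 0: consonant
  'f' at position 1: consonant
  'p' at position 2: consonant
  'c' at position 3: consonant
  'g' at position 4: consonant
  'b' at position 5: consonant
  'l' at position 6: consonant
Total vowels: 0

0


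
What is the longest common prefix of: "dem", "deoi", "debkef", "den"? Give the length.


Words: dem, deoi, debkef, den
  Position 0: all 'd' => match
  Position 1: all 'e' => match
  Position 2: ('m', 'o', 'b', 'n') => mismatch, stop
LCP = "de" (length 2)

2


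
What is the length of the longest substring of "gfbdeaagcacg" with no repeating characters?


Input: "gfbdeaagcacg"
Sliding window (track last position of each char):
  Position 0 ('g'): window [0,0] length 1 -- new best
  Position 1 ('f'): window [0,1] length 2 -- new best
  Position 2 ('b'): window [0,2] length 3 -- new best
  Position 3 ('d'): window [0,3] length 4 -- new best
  Position 4 ('e'): window [0,4] length 5 -- new best
  Position 5 ('a'): window [0,5] length 6 -- new best
  Position 6 ('a'): repeat (last at 5), move window start to 6
  Position 6 ('a'): window [6,6] length 1
  Position 7 ('g'): window [6,7] length 2
  Position 8 ('c'): window [6,8] length 3
  Position 9 ('a'): repeat (last at 6), move window start to 7
  Position 9 ('a'): window [7,9] length 3
  Position 10 ('c'): repeat (last at 8), move window start to 9
  Position 10 ('c'): window [9,10] length 2
  Position 11 ('g'): window [9,11] length 3
Longest substring with no repeats: "gfbdea" with length 6

6


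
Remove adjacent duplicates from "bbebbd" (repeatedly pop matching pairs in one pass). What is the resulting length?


Input: bbebbd
Stack-based adjacent duplicate removal:
  Read 'b': push. Stack: b
  Read 'b': matches stack top 'b' => pop. Stack: (empty)
  Read 'e': push. Stack: e
  Read 'b': push. Stack: eb
  Read 'b': matches stack top 'b' => pop. Stack: e
  Read 'd': push. Stack: ed
Final stack: "ed" (length 2)

2


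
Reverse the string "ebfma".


Input: ebfma
Reading characters right to left:
  Position 4: 'a'
  Position 3: 'm'
  Position 2: 'f'
  Position 1: 'b'
  Position 0: 'e'
Reversed: amfbe

amfbe


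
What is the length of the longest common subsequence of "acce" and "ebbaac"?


LCS of "acce" and "ebbaac"
DP table:
           e    b    b    a    a    c
      0    0    0    0    0    0    0
  a   0    0    0    0    1    1    1
  c   0    0    0    0    1    1    2
  c   0    0    0    0    1    1    2
  e   0    1    1    1    1    1    2
LCS length = dp[4][6] = 2

2


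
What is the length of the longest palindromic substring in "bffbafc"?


Input: "bffbafc"
Checking substrings for palindromes:
  [0:4] "bffb" (len 4) => palindrome
  [1:3] "ff" (len 2) => palindrome
Longest palindromic substring: "bffb" with length 4

4


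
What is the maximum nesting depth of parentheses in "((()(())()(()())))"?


Input: "((()(())()(()())))"
Tracking depth:
  Position 0 '(': depth becomes 1
  Position 1 '(': depth becomes 2
  Position 2 '(': depth becomes 3
  Position 3 ')': depth becomes 2
  Position 4 '(': depth becomes 3
  Position 5 '(': depth becomes 4
  Position 6 ')': depth becomes 3
  Position 7 ')': depth becomes 2
  Position 8 '(': depth becomes 3
  Position 9 ')': depth becomes 2
  Position 10 '(': depth becomes 3
  Position 11 '(': depth becomes 4
  Position 12 ')': depth becomes 3
  Position 13 '(': depth becomes 4
  Position 14 ')': depth becomes 3
  Position 15 ')': depth becomes 2
  Position 16 ')': depth becomes 1
  Position 17 ')': depth becomes 0
Maximum depth reached: 4

4


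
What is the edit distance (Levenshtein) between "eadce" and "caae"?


Computing edit distance: "eadce" -> "caae"
DP table:
           c    a    a    e
      0    1    2    3    4
  e   1    1    2    3    3
  a   2    2    1    2    3
  d   3    3    2    2    3
  c   4    3    3    3    3
  e   5    4    4    4    3
Edit distance = dp[5][4] = 3

3


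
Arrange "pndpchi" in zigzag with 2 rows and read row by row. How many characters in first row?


Zigzag "pndpchi" into 2 rows:
Placing characters:
  'p' => row 0
  'n' => row 1
  'd' => row 0
  'p' => row 1
  'c' => row 0
  'h' => row 1
  'i' => row 0
Rows:
  Row 0: "pdci"
  Row 1: "nph"
First row length: 4

4


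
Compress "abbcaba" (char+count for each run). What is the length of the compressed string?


Input: abbcaba
Runs:
  'a' x 1 => "a1"
  'b' x 2 => "b2"
  'c' x 1 => "c1"
  'a' x 1 => "a1"
  'b' x 1 => "b1"
  'a' x 1 => "a1"
Compressed: "a1b2c1a1b1a1"
Compressed length: 12

12


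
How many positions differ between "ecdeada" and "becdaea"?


Comparing "ecdeada" and "becdaea" position by position:
  Position 0: 'e' vs 'b' => DIFFER
  Position 1: 'c' vs 'e' => DIFFER
  Position 2: 'd' vs 'c' => DIFFER
  Position 3: 'e' vs 'd' => DIFFER
  Position 4: 'a' vs 'a' => same
  Position 5: 'd' vs 'e' => DIFFER
  Position 6: 'a' vs 'a' => same
Positions that differ: 5

5


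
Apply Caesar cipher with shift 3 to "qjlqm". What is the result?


Caesar cipher: shift "qjlqm" by 3
  'q' (pos 16) + 3 = pos 19 = 't'
  'j' (pos 9) + 3 = pos 12 = 'm'
  'l' (pos 11) + 3 = pos 14 = 'o'
  'q' (pos 16) + 3 = pos 19 = 't'
  'm' (pos 12) + 3 = pos 15 = 'p'
Result: tmotp

tmotp


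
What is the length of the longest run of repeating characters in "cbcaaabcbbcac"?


Input: "cbcaaabcbbcac"
Scanning for longest run:
  Position 1 ('b'): new char, reset run to 1
  Position 2 ('c'): new char, reset run to 1
  Position 3 ('a'): new char, reset run to 1
  Position 4 ('a'): continues run of 'a', length=2
  Position 5 ('a'): continues run of 'a', length=3
  Position 6 ('b'): new char, reset run to 1
  Position 7 ('c'): new char, reset run to 1
  Position 8 ('b'): new char, reset run to 1
  Position 9 ('b'): continues run of 'b', length=2
  Position 10 ('c'): new char, reset run to 1
  Position 11 ('a'): new char, reset run to 1
  Position 12 ('c'): new char, reset run to 1
Longest run: 'a' with length 3

3


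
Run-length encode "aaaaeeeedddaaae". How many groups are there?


Input: aaaaeeeedddaaae
Scanning for consecutive runs:
  Group 1: 'a' x 4 (positions 0-3)
  Group 2: 'e' x 4 (positions 4-7)
  Group 3: 'd' x 3 (positions 8-10)
  Group 4: 'a' x 3 (positions 11-13)
  Group 5: 'e' x 1 (positions 14-14)
Total groups: 5

5


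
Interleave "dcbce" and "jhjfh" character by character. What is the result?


Interleaving "dcbce" and "jhjfh":
  Position 0: 'd' from first, 'j' from second => "dj"
  Position 1: 'c' from first, 'h' from second => "ch"
  Position 2: 'b' from first, 'j' from second => "bj"
  Position 3: 'c' from first, 'f' from second => "cf"
  Position 4: 'e' from first, 'h' from second => "eh"
Result: djchbjcfeh

djchbjcfeh


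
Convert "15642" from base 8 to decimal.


Input: "15642" in base 8
Positional expansion:
  Digit '1' (value 1) x 8^4 = 4096
  Digit '5' (value 5) x 8^3 = 2560
  Digit '6' (value 6) x 8^2 = 384
  Digit '4' (value 4) x 8^1 = 32
  Digit '2' (value 2) x 8^0 = 2
Sum = 7074

7074


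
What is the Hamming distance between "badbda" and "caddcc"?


Comparing "badbda" and "caddcc" position by position:
  Position 0: 'b' vs 'c' => differ
  Position 1: 'a' vs 'a' => same
  Position 2: 'd' vs 'd' => same
  Position 3: 'b' vs 'd' => differ
  Position 4: 'd' vs 'c' => differ
  Position 5: 'a' vs 'c' => differ
Total differences (Hamming distance): 4

4


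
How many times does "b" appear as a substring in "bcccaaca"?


Searching for "b" in "bcccaaca"
Scanning each position:
  Position 0: "b" => MATCH
  Position 1: "c" => no
  Position 2: "c" => no
  Position 3: "c" => no
  Position 4: "a" => no
  Position 5: "a" => no
  Position 6: "c" => no
  Position 7: "a" => no
Total occurrences: 1

1


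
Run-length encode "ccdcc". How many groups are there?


Input: ccdcc
Scanning for consecutive runs:
  Group 1: 'c' x 2 (positions 0-1)
  Group 2: 'd' x 1 (positions 2-2)
  Group 3: 'c' x 2 (positions 3-4)
Total groups: 3

3


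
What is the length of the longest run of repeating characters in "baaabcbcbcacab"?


Input: "baaabcbcbcacab"
Scanning for longest run:
  Position 1 ('a'): new char, reset run to 1
  Position 2 ('a'): continues run of 'a', length=2
  Position 3 ('a'): continues run of 'a', length=3
  Position 4 ('b'): new char, reset run to 1
  Position 5 ('c'): new char, reset run to 1
  Position 6 ('b'): new char, reset run to 1
  Position 7 ('c'): new char, reset run to 1
  Position 8 ('b'): new char, reset run to 1
  Position 9 ('c'): new char, reset run to 1
  Position 10 ('a'): new char, reset run to 1
  Position 11 ('c'): new char, reset run to 1
  Position 12 ('a'): new char, reset run to 1
  Position 13 ('b'): new char, reset run to 1
Longest run: 'a' with length 3

3


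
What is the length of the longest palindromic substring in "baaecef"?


Input: "baaecef"
Checking substrings for palindromes:
  [3:6] "ece" (len 3) => palindrome
  [1:3] "aa" (len 2) => palindrome
Longest palindromic substring: "ece" with length 3

3


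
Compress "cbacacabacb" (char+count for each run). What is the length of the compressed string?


Input: cbacacabacb
Runs:
  'c' x 1 => "c1"
  'b' x 1 => "b1"
  'a' x 1 => "a1"
  'c' x 1 => "c1"
  'a' x 1 => "a1"
  'c' x 1 => "c1"
  'a' x 1 => "a1"
  'b' x 1 => "b1"
  'a' x 1 => "a1"
  'c' x 1 => "c1"
  'b' x 1 => "b1"
Compressed: "c1b1a1c1a1c1a1b1a1c1b1"
Compressed length: 22

22


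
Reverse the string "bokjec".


Input: bokjec
Reading characters right to left:
  Position 5: 'c'
  Position 4: 'e'
  Position 3: 'j'
  Position 2: 'k'
  Position 1: 'o'
  Position 0: 'b'
Reversed: cejkob

cejkob


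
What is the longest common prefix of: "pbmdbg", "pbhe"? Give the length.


Words: pbmdbg, pbhe
  Position 0: all 'p' => match
  Position 1: all 'b' => match
  Position 2: ('m', 'h') => mismatch, stop
LCP = "pb" (length 2)

2


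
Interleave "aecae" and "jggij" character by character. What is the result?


Interleaving "aecae" and "jggij":
  Position 0: 'a' from first, 'j' from second => "aj"
  Position 1: 'e' from first, 'g' from second => "eg"
  Position 2: 'c' from first, 'g' from second => "cg"
  Position 3: 'a' from first, 'i' from second => "ai"
  Position 4: 'e' from first, 'j' from second => "ej"
Result: ajegcgaiej

ajegcgaiej


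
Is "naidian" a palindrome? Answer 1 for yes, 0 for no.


Input: naidian
Reversed: naidian
  Compare pos 0 ('n') with pos 6 ('n'): match
  Compare pos 1 ('a') with pos 5 ('a'): match
  Compare pos 2 ('i') with pos 4 ('i'): match
Result: palindrome

1


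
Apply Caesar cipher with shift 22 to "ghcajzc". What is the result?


Caesar cipher: shift "ghcajzc" by 22
  'g' (pos 6) + 22 = pos 2 = 'c'
  'h' (pos 7) + 22 = pos 3 = 'd'
  'c' (pos 2) + 22 = pos 24 = 'y'
  'a' (pos 0) + 22 = pos 22 = 'w'
  'j' (pos 9) + 22 = pos 5 = 'f'
  'z' (pos 25) + 22 = pos 21 = 'v'
  'c' (pos 2) + 22 = pos 24 = 'y'
Result: cdywfvy

cdywfvy


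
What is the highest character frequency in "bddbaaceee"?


Input: bddbaaceee
Character counts:
  'a': 2
  'b': 2
  'c': 1
  'd': 2
  'e': 3
Maximum frequency: 3

3


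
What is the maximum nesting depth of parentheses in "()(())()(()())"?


Input: "()(())()(()())"
Tracking depth:
  Position 0 '(': depth becomes 1
  Position 1 ')': depth becomes 0
  Position 2 '(': depth becomes 1
  Position 3 '(': depth becomes 2
  Position 4 ')': depth becomes 1
  Position 5 ')': depth becomes 0
  Position 6 '(': depth becomes 1
  Position 7 ')': depth becomes 0
  Position 8 '(': depth becomes 1
  Position 9 '(': depth becomes 2
  Position 10 ')': depth becomes 1
  Position 11 '(': depth becomes 2
  Position 12 ')': depth becomes 1
  Position 13 ')': depth becomes 0
Maximum depth reached: 2

2


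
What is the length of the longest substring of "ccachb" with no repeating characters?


Input: "ccachb"
Sliding window (track last position of each char):
  Position 0 ('c'): window [0,0] length 1 -- new best
  Position 1 ('c'): repeat (last at 0), move window start to 1
  Position 1 ('c'): window [1,1] length 1
  Position 2 ('a'): window [1,2] length 2 -- new best
  Position 3 ('c'): repeat (last at 1), move window start to 2
  Position 3 ('c'): window [2,3] length 2
  Position 4 ('h'): window [2,4] length 3 -- new best
  Position 5 ('b'): window [2,5] length 4 -- new best
Longest substring with no repeats: "achb" with length 4

4


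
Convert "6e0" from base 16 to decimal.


Input: "6e0" in base 16
Positional expansion:
  Digit '6' (value 6) x 16^2 = 1536
  Digit 'e' (value 14) x 16^1 = 224
  Digit '0' (value 0) x 16^0 = 0
Sum = 1760

1760


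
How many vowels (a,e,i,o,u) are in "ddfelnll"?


Input: ddfelnll
Checking each character:
  'd' at position 0: consonant
  'd' at position 1: consonant
  'f' at position 2: consonant
  'e' at position 3: vowel (running total: 1)
  'l' at position 4: consonant
  'n' at position 5: consonant
  'l' at position 6: consonant
  'l' at position 7: consonant
Total vowels: 1

1


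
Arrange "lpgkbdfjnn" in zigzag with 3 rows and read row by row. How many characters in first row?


Zigzag "lpgkbdfjnn" into 3 rows:
Placing characters:
  'l' => row 0
  'p' => row 1
  'g' => row 2
  'k' => row 1
  'b' => row 0
  'd' => row 1
  'f' => row 2
  'j' => row 1
  'n' => row 0
  'n' => row 1
Rows:
  Row 0: "lbn"
  Row 1: "pkdjn"
  Row 2: "gf"
First row length: 3

3


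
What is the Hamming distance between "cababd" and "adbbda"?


Comparing "cababd" and "adbbda" position by position:
  Position 0: 'c' vs 'a' => differ
  Position 1: 'a' vs 'd' => differ
  Position 2: 'b' vs 'b' => same
  Position 3: 'a' vs 'b' => differ
  Position 4: 'b' vs 'd' => differ
  Position 5: 'd' vs 'a' => differ
Total differences (Hamming distance): 5

5


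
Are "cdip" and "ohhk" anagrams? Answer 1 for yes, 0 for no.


Strings: "cdip", "ohhk"
Sorted first:  cdip
Sorted second: hhko
Differ at position 0: 'c' vs 'h' => not anagrams

0


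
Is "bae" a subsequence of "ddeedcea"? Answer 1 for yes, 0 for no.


Check if "bae" is a subsequence of "ddeedcea"
Greedy scan:
  Position 0 ('d'): no match needed
  Position 1 ('d'): no match needed
  Position 2 ('e'): no match needed
  Position 3 ('e'): no match needed
  Position 4 ('d'): no match needed
  Position 5 ('c'): no match needed
  Position 6 ('e'): no match needed
  Position 7 ('a'): no match needed
Only matched 0/3 characters => not a subsequence

0


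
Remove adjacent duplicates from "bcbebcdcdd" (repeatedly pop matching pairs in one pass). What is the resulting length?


Input: bcbebcdcdd
Stack-based adjacent duplicate removal:
  Read 'b': push. Stack: b
  Read 'c': push. Stack: bc
  Read 'b': push. Stack: bcb
  Read 'e': push. Stack: bcbe
  Read 'b': push. Stack: bcbeb
  Read 'c': push. Stack: bcbebc
  Read 'd': push. Stack: bcbebcd
  Read 'c': push. Stack: bcbebcdc
  Read 'd': push. Stack: bcbebcdcd
  Read 'd': matches stack top 'd' => pop. Stack: bcbebcdc
Final stack: "bcbebcdc" (length 8)

8


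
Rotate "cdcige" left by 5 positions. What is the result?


Input: "cdcige", rotate left by 5
First 5 characters: "cdcig"
Remaining characters: "e"
Concatenate remaining + first: "e" + "cdcig" = "ecdcig"

ecdcig


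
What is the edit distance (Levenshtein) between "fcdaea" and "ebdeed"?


Computing edit distance: "fcdaea" -> "ebdeed"
DP table:
           e    b    d    e    e    d
      0    1    2    3    4    5    6
  f   1    1    2    3    4    5    6
  c   2    2    2    3    4    5    6
  d   3    3    3    2    3    4    5
  a   4    4    4    3    3    4    5
  e   5    4    5    4    3    3    4
  a   6    5    5    5    4    4    4
Edit distance = dp[6][6] = 4

4


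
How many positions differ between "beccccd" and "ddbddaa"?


Comparing "beccccd" and "ddbddaa" position by position:
  Position 0: 'b' vs 'd' => DIFFER
  Position 1: 'e' vs 'd' => DIFFER
  Position 2: 'c' vs 'b' => DIFFER
  Position 3: 'c' vs 'd' => DIFFER
  Position 4: 'c' vs 'd' => DIFFER
  Position 5: 'c' vs 'a' => DIFFER
  Position 6: 'd' vs 'a' => DIFFER
Positions that differ: 7

7


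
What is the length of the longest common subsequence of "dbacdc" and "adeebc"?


LCS of "dbacdc" and "adeebc"
DP table:
           a    d    e    e    b    c
      0    0    0    0    0    0    0
  d   0    0    1    1    1    1    1
  b   0    0    1    1    1    2    2
  a   0    1    1    1    1    2    2
  c   0    1    1    1    1    2    3
  d   0    1    2    2    2    2    3
  c   0    1    2    2    2    2    3
LCS length = dp[6][6] = 3

3


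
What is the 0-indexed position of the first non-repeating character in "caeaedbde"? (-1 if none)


Input: caeaedbde
Character frequencies:
  'a': 2
  'b': 1
  'c': 1
  'd': 2
  'e': 3
Scanning left to right for freq == 1:
  Position 0 ('c'): unique! => answer = 0

0


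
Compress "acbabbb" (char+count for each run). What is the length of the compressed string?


Input: acbabbb
Runs:
  'a' x 1 => "a1"
  'c' x 1 => "c1"
  'b' x 1 => "b1"
  'a' x 1 => "a1"
  'b' x 3 => "b3"
Compressed: "a1c1b1a1b3"
Compressed length: 10

10


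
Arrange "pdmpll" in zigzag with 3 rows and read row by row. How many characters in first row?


Zigzag "pdmpll" into 3 rows:
Placing characters:
  'p' => row 0
  'd' => row 1
  'm' => row 2
  'p' => row 1
  'l' => row 0
  'l' => row 1
Rows:
  Row 0: "pl"
  Row 1: "dpl"
  Row 2: "m"
First row length: 2

2


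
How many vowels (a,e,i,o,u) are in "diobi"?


Input: diobi
Checking each character:
  'd' at position 0: consonant
  'i' at position 1: vowel (running total: 1)
  'o' at position 2: vowel (running total: 2)
  'b' at position 3: consonant
  'i' at position 4: vowel (running total: 3)
Total vowels: 3

3


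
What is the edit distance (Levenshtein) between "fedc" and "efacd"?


Computing edit distance: "fedc" -> "efacd"
DP table:
           e    f    a    c    d
      0    1    2    3    4    5
  f   1    1    1    2    3    4
  e   2    1    2    2    3    4
  d   3    2    2    3    3    3
  c   4    3    3    3    3    4
Edit distance = dp[4][5] = 4

4


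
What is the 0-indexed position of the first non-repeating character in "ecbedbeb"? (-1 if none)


Input: ecbedbeb
Character frequencies:
  'b': 3
  'c': 1
  'd': 1
  'e': 3
Scanning left to right for freq == 1:
  Position 0 ('e'): freq=3, skip
  Position 1 ('c'): unique! => answer = 1

1


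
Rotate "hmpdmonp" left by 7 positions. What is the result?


Input: "hmpdmonp", rotate left by 7
First 7 characters: "hmpdmon"
Remaining characters: "p"
Concatenate remaining + first: "p" + "hmpdmon" = "phmpdmon"

phmpdmon


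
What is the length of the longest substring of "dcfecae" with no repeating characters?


Input: "dcfecae"
Sliding window (track last position of each char):
  Position 0 ('d'): window [0,0] length 1 -- new best
  Position 1 ('c'): window [0,1] length 2 -- new best
  Position 2 ('f'): window [0,2] length 3 -- new best
  Position 3 ('e'): window [0,3] length 4 -- new best
  Position 4 ('c'): repeat (last at 1), move window start to 2
  Position 4 ('c'): window [2,4] length 3
  Position 5 ('a'): window [2,5] length 4
  Position 6 ('e'): repeat (last at 3), move window start to 4
  Position 6 ('e'): window [4,6] length 3
Longest substring with no repeats: "dcfe" with length 4

4


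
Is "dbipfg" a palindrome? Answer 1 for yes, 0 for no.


Input: dbipfg
Reversed: gfpibd
  Compare pos 0 ('d') with pos 5 ('g'): MISMATCH
  Compare pos 1 ('b') with pos 4 ('f'): MISMATCH
  Compare pos 2 ('i') with pos 3 ('p'): MISMATCH
Result: not a palindrome

0


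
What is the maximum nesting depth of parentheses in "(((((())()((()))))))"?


Input: "(((((())()((()))))))"
Tracking depth:
  Position 0 '(': depth becomes 1
  Position 1 '(': depth becomes 2
  Position 2 '(': depth becomes 3
  Position 3 '(': depth becomes 4
  Position 4 '(': depth becomes 5
  Position 5 '(': depth becomes 6
  Position 6 ')': depth becomes 5
  Position 7 ')': depth becomes 4
  Position 8 '(': depth becomes 5
  Position 9 ')': depth becomes 4
  Position 10 '(': depth becomes 5
  Position 11 '(': depth becomes 6
  Position 12 '(': depth becomes 7
  Position 13 ')': depth becomes 6
  Position 14 ')': depth becomes 5
  Position 15 ')': depth becomes 4
  Position 16 ')': depth becomes 3
  Position 17 ')': depth becomes 2
  Position 18 ')': depth becomes 1
  Position 19 ')': depth becomes 0
Maximum depth reached: 7

7


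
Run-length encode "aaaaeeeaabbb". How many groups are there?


Input: aaaaeeeaabbb
Scanning for consecutive runs:
  Group 1: 'a' x 4 (positions 0-3)
  Group 2: 'e' x 3 (positions 4-6)
  Group 3: 'a' x 2 (positions 7-8)
  Group 4: 'b' x 3 (positions 9-11)
Total groups: 4

4


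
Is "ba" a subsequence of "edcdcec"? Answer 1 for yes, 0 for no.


Check if "ba" is a subsequence of "edcdcec"
Greedy scan:
  Position 0 ('e'): no match needed
  Position 1 ('d'): no match needed
  Position 2 ('c'): no match needed
  Position 3 ('d'): no match needed
  Position 4 ('c'): no match needed
  Position 5 ('e'): no match needed
  Position 6 ('c'): no match needed
Only matched 0/2 characters => not a subsequence

0


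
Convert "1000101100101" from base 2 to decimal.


Input: "1000101100101" in base 2
Positional expansion:
  Digit '1' (value 1) x 2^12 = 4096
  Digit '0' (value 0) x 2^11 = 0
  Digit '0' (value 0) x 2^10 = 0
  Digit '0' (value 0) x 2^9 = 0
  Digit '1' (value 1) x 2^8 = 256
  Digit '0' (value 0) x 2^7 = 0
  Digit '1' (value 1) x 2^6 = 64
  Digit '1' (value 1) x 2^5 = 32
  Digit '0' (value 0) x 2^4 = 0
  Digit '0' (value 0) x 2^3 = 0
  Digit '1' (value 1) x 2^2 = 4
  Digit '0' (value 0) x 2^1 = 0
  Digit '1' (value 1) x 2^0 = 1
Sum = 4453

4453


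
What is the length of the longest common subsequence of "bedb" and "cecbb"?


LCS of "bedb" and "cecbb"
DP table:
           c    e    c    b    b
      0    0    0    0    0    0
  b   0    0    0    0    1    1
  e   0    0    1    1    1    1
  d   0    0    1    1    1    1
  b   0    0    1    1    2    2
LCS length = dp[4][5] = 2

2


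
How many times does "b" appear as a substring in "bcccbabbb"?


Searching for "b" in "bcccbabbb"
Scanning each position:
  Position 0: "b" => MATCH
  Position 1: "c" => no
  Position 2: "c" => no
  Position 3: "c" => no
  Position 4: "b" => MATCH
  Position 5: "a" => no
  Position 6: "b" => MATCH
  Position 7: "b" => MATCH
  Position 8: "b" => MATCH
Total occurrences: 5

5


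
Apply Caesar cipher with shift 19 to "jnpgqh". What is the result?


Caesar cipher: shift "jnpgqh" by 19
  'j' (pos 9) + 19 = pos 2 = 'c'
  'n' (pos 13) + 19 = pos 6 = 'g'
  'p' (pos 15) + 19 = pos 8 = 'i'
  'g' (pos 6) + 19 = pos 25 = 'z'
  'q' (pos 16) + 19 = pos 9 = 'j'
  'h' (pos 7) + 19 = pos 0 = 'a'
Result: cgizja

cgizja


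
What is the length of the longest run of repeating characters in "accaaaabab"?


Input: "accaaaabab"
Scanning for longest run:
  Position 1 ('c'): new char, reset run to 1
  Position 2 ('c'): continues run of 'c', length=2
  Position 3 ('a'): new char, reset run to 1
  Position 4 ('a'): continues run of 'a', length=2
  Position 5 ('a'): continues run of 'a', length=3
  Position 6 ('a'): continues run of 'a', length=4
  Position 7 ('b'): new char, reset run to 1
  Position 8 ('a'): new char, reset run to 1
  Position 9 ('b'): new char, reset run to 1
Longest run: 'a' with length 4

4


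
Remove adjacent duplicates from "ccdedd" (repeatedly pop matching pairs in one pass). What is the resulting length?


Input: ccdedd
Stack-based adjacent duplicate removal:
  Read 'c': push. Stack: c
  Read 'c': matches stack top 'c' => pop. Stack: (empty)
  Read 'd': push. Stack: d
  Read 'e': push. Stack: de
  Read 'd': push. Stack: ded
  Read 'd': matches stack top 'd' => pop. Stack: de
Final stack: "de" (length 2)

2


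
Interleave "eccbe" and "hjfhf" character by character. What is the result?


Interleaving "eccbe" and "hjfhf":
  Position 0: 'e' from first, 'h' from second => "eh"
  Position 1: 'c' from first, 'j' from second => "cj"
  Position 2: 'c' from first, 'f' from second => "cf"
  Position 3: 'b' from first, 'h' from second => "bh"
  Position 4: 'e' from first, 'f' from second => "ef"
Result: ehcjcfbhef

ehcjcfbhef


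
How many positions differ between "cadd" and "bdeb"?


Comparing "cadd" and "bdeb" position by position:
  Position 0: 'c' vs 'b' => DIFFER
  Position 1: 'a' vs 'd' => DIFFER
  Position 2: 'd' vs 'e' => DIFFER
  Position 3: 'd' vs 'b' => DIFFER
Positions that differ: 4

4


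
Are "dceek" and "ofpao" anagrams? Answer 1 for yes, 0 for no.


Strings: "dceek", "ofpao"
Sorted first:  cdeek
Sorted second: afoop
Differ at position 0: 'c' vs 'a' => not anagrams

0


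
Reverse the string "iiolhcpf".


Input: iiolhcpf
Reading characters right to left:
  Position 7: 'f'
  Position 6: 'p'
  Position 5: 'c'
  Position 4: 'h'
  Position 3: 'l'
  Position 2: 'o'
  Position 1: 'i'
  Position 0: 'i'
Reversed: fpchloii

fpchloii


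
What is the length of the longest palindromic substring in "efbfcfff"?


Input: "efbfcfff"
Checking substrings for palindromes:
  [1:4] "fbf" (len 3) => palindrome
  [3:6] "fcf" (len 3) => palindrome
  [5:8] "fff" (len 3) => palindrome
  [5:7] "ff" (len 2) => palindrome
  [6:8] "ff" (len 2) => palindrome
Longest palindromic substring: "fbf" with length 3

3


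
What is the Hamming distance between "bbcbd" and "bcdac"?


Comparing "bbcbd" and "bcdac" position by position:
  Position 0: 'b' vs 'b' => same
  Position 1: 'b' vs 'c' => differ
  Position 2: 'c' vs 'd' => differ
  Position 3: 'b' vs 'a' => differ
  Position 4: 'd' vs 'c' => differ
Total differences (Hamming distance): 4

4


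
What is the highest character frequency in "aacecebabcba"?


Input: aacecebabcba
Character counts:
  'a': 4
  'b': 3
  'c': 3
  'e': 2
Maximum frequency: 4

4


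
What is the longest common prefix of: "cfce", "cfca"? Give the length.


Words: cfce, cfca
  Position 0: all 'c' => match
  Position 1: all 'f' => match
  Position 2: all 'c' => match
  Position 3: ('e', 'a') => mismatch, stop
LCP = "cfc" (length 3)

3


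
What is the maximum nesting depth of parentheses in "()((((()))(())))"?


Input: "()((((()))(())))"
Tracking depth:
  Position 0 '(': depth becomes 1
  Position 1 ')': depth becomes 0
  Position 2 '(': depth becomes 1
  Position 3 '(': depth becomes 2
  Position 4 '(': depth becomes 3
  Position 5 '(': depth becomes 4
  Position 6 '(': depth becomes 5
  Position 7 ')': depth becomes 4
  Position 8 ')': depth becomes 3
  Position 9 ')': depth becomes 2
  Position 10 '(': depth becomes 3
  Position 11 '(': depth becomes 4
  Position 12 ')': depth becomes 3
  Position 13 ')': depth becomes 2
  Position 14 ')': depth becomes 1
  Position 15 ')': depth becomes 0
Maximum depth reached: 5

5


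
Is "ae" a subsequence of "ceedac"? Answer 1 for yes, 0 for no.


Check if "ae" is a subsequence of "ceedac"
Greedy scan:
  Position 0 ('c'): no match needed
  Position 1 ('e'): no match needed
  Position 2 ('e'): no match needed
  Position 3 ('d'): no match needed
  Position 4 ('a'): matches sub[0] = 'a'
  Position 5 ('c'): no match needed
Only matched 1/2 characters => not a subsequence

0


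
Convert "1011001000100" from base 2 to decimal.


Input: "1011001000100" in base 2
Positional expansion:
  Digit '1' (value 1) x 2^12 = 4096
  Digit '0' (value 0) x 2^11 = 0
  Digit '1' (value 1) x 2^10 = 1024
  Digit '1' (value 1) x 2^9 = 512
  Digit '0' (value 0) x 2^8 = 0
  Digit '0' (value 0) x 2^7 = 0
  Digit '1' (value 1) x 2^6 = 64
  Digit '0' (value 0) x 2^5 = 0
  Digit '0' (value 0) x 2^4 = 0
  Digit '0' (value 0) x 2^3 = 0
  Digit '1' (value 1) x 2^2 = 4
  Digit '0' (value 0) x 2^1 = 0
  Digit '0' (value 0) x 2^0 = 0
Sum = 5700

5700


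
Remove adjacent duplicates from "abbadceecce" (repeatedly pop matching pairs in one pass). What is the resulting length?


Input: abbadceecce
Stack-based adjacent duplicate removal:
  Read 'a': push. Stack: a
  Read 'b': push. Stack: ab
  Read 'b': matches stack top 'b' => pop. Stack: a
  Read 'a': matches stack top 'a' => pop. Stack: (empty)
  Read 'd': push. Stack: d
  Read 'c': push. Stack: dc
  Read 'e': push. Stack: dce
  Read 'e': matches stack top 'e' => pop. Stack: dc
  Read 'c': matches stack top 'c' => pop. Stack: d
  Read 'c': push. Stack: dc
  Read 'e': push. Stack: dce
Final stack: "dce" (length 3)

3


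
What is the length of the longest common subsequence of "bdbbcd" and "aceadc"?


LCS of "bdbbcd" and "aceadc"
DP table:
           a    c    e    a    d    c
      0    0    0    0    0    0    0
  b   0    0    0    0    0    0    0
  d   0    0    0    0    0    1    1
  b   0    0    0    0    0    1    1
  b   0    0    0    0    0    1    1
  c   0    0    1    1    1    1    2
  d   0    0    1    1    1    2    2
LCS length = dp[6][6] = 2

2


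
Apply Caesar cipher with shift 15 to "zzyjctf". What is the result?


Caesar cipher: shift "zzyjctf" by 15
  'z' (pos 25) + 15 = pos 14 = 'o'
  'z' (pos 25) + 15 = pos 14 = 'o'
  'y' (pos 24) + 15 = pos 13 = 'n'
  'j' (pos 9) + 15 = pos 24 = 'y'
  'c' (pos 2) + 15 = pos 17 = 'r'
  't' (pos 19) + 15 = pos 8 = 'i'
  'f' (pos 5) + 15 = pos 20 = 'u'
Result: oonyriu

oonyriu


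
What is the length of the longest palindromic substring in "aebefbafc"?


Input: "aebefbafc"
Checking substrings for palindromes:
  [1:4] "ebe" (len 3) => palindrome
Longest palindromic substring: "ebe" with length 3

3


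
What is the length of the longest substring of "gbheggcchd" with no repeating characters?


Input: "gbheggcchd"
Sliding window (track last position of each char):
  Position 0 ('g'): window [0,0] length 1 -- new best
  Position 1 ('b'): window [0,1] length 2 -- new best
  Position 2 ('h'): window [0,2] length 3 -- new best
  Position 3 ('e'): window [0,3] length 4 -- new best
  Position 4 ('g'): repeat (last at 0), move window start to 1
  Position 4 ('g'): window [1,4] length 4
  Position 5 ('g'): repeat (last at 4), move window start to 5
  Position 5 ('g'): window [5,5] length 1
  Position 6 ('c'): window [5,6] length 2
  Position 7 ('c'): repeat (last at 6), move window start to 7
  Position 7 ('c'): window [7,7] length 1
  Position 8 ('h'): window [7,8] length 2
  Position 9 ('d'): window [7,9] length 3
Longest substring with no repeats: "gbhe" with length 4

4
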